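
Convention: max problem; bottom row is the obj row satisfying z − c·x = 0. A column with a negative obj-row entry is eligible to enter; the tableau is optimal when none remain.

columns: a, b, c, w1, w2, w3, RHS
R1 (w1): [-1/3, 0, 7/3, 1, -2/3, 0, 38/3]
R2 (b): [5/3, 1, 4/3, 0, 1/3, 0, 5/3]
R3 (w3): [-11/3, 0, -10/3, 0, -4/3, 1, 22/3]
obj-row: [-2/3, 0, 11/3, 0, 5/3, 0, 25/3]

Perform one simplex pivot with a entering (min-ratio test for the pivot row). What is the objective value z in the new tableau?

Ratio test on column a — row 1: entry -1/3 ≤ 0; row 2: (5/3)/(5/3) = 1; row 3: entry -11/3 ≤ 0. Minimum is 1 at row 2 (b leaves); pivot element 5/3.
Pivot on row 2; the obj-row RHS becomes 25/3 − (-2/3)·1 = 9.

9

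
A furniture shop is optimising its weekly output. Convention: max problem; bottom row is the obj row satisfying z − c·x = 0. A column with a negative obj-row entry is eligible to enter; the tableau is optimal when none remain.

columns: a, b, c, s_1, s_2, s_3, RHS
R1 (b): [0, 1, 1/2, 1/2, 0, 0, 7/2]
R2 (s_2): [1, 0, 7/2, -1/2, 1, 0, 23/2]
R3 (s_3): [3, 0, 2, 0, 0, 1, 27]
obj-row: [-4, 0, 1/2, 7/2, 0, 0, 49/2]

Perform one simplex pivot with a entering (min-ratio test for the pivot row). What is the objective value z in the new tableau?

Ratio test on column a — row 1: entry 0 ≤ 0; row 2: (23/2)/1 = 23/2; row 3: 27/3 = 9. Minimum is 9 at row 3 (s_3 leaves); pivot element 3.
Pivot on row 3; the obj-row RHS becomes 49/2 − (-4)·9 = 121/2.

121/2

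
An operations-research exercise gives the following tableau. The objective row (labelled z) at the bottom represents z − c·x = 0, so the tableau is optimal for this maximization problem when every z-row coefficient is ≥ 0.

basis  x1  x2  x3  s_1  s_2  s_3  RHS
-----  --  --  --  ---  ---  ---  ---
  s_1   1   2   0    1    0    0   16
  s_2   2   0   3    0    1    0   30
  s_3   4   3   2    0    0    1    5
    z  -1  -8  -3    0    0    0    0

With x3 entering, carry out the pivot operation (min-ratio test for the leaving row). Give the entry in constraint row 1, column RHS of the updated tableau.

16

Ratio test on column x3 — row 1: entry 0 ≤ 0; row 2: 30/3 = 10; row 3: 5/2 = 5/2. Minimum is 5/2 at row 3 (s_3 leaves); pivot element 2.
Divide row 3 by 2; eliminate column x3 from the other rows.
Row 1 update in column RHS: 16 − 0·(5/2) = 16.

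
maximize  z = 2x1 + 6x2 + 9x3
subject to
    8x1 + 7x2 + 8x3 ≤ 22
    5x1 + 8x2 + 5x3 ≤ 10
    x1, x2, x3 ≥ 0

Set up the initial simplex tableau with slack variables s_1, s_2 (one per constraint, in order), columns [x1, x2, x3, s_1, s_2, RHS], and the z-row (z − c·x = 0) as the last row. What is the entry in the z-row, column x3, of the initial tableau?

The z-row carries the negated objective coefficients: the x3 entry is -9.

-9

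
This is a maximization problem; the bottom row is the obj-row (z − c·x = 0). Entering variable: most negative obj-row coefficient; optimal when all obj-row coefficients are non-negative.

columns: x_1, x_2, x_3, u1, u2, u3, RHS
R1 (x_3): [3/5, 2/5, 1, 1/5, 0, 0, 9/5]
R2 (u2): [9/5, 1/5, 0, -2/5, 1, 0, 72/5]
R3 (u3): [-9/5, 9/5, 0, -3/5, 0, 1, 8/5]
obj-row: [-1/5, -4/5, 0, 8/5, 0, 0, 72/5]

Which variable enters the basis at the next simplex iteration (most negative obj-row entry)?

Negative obj-row entries: x_1: -1/5, x_2: -4/5.
The most negative is -4/5 in column x_2, so x_2 enters.

x_2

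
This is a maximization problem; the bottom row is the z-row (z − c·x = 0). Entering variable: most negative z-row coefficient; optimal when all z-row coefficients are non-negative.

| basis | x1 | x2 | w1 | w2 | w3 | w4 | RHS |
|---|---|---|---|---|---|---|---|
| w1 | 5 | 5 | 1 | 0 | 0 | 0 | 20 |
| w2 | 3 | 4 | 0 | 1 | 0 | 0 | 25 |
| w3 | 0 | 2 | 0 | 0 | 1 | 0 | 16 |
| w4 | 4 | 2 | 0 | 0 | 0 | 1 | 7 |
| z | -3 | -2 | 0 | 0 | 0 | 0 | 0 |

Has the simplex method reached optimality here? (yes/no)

The z-row has a negative entry -3 in column x1, so it is not optimal.

no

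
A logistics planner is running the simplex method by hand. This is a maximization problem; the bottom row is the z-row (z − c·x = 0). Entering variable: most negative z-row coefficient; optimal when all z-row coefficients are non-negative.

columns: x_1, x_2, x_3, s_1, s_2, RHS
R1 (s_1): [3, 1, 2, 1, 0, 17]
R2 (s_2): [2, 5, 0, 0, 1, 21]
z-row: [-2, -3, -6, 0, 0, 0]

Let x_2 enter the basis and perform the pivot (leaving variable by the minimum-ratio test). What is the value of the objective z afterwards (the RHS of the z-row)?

63/5

Ratio test on column x_2 — row 1: 17/1 = 17; row 2: 21/5 = 21/5. Minimum is 21/5 at row 2 (s_2 leaves); pivot element 5.
Pivot on row 2; the z-row RHS becomes 0 − (-3)·(21/5) = 63/5.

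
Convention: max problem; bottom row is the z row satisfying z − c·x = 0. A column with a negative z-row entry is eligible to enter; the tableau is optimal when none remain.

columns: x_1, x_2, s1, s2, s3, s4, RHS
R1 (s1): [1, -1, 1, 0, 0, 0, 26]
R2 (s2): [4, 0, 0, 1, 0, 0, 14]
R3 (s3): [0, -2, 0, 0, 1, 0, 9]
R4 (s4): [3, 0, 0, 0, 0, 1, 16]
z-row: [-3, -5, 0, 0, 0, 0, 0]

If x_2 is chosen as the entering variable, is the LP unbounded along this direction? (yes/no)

yes

Every constraint-row entry in column x_2 is ≤ 0, so increasing x_2 is unbounded.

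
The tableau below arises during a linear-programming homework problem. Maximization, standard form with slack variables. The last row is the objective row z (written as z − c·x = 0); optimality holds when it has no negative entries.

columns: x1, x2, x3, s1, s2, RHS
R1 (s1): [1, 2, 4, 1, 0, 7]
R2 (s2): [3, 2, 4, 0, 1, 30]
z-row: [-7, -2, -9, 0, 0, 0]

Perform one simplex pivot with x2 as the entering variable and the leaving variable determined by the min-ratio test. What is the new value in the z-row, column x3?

Ratio test on column x2 — row 1: 7/2 = 7/2; row 2: 30/2 = 15. Minimum is 7/2 at row 1 (s1 leaves); pivot element 2.
Divide row 1 by 2; eliminate column x2 from the other rows.
z-row update in column x3: -9 − (-2)·2 = -5.

-5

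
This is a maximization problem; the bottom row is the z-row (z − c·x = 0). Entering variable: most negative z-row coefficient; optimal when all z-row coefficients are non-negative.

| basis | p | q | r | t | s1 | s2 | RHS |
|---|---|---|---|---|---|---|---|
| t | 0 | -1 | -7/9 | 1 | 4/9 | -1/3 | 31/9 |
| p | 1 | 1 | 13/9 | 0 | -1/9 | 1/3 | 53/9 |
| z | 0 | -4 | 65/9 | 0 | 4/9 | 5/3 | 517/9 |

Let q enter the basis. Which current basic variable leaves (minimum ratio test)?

Column q entries and ratios — t: -1 ≤ 0, skip; p: (53/9)/1 = 53/9.
Smallest ratio is 53/9 in the row of p, so p leaves.

p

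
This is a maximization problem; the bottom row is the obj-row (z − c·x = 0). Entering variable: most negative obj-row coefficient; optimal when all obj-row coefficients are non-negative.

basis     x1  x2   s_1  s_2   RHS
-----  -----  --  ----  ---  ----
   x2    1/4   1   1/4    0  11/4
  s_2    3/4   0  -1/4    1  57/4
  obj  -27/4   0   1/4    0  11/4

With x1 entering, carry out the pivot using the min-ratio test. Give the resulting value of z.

Ratio test on column x1 — row 1: (11/4)/(1/4) = 11; row 2: (57/4)/(3/4) = 19. Minimum is 11 at row 1 (x2 leaves); pivot element 1/4.
Pivot on row 1; the obj-row RHS becomes 11/4 − (-27/4)·11 = 77.

77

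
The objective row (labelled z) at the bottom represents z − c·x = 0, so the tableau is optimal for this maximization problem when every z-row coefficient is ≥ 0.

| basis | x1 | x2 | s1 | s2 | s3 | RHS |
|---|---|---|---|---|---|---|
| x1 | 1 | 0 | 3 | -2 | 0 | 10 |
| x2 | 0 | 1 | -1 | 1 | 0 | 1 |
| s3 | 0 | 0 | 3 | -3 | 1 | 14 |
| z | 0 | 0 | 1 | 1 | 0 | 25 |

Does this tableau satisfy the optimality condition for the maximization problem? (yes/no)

yes

Every z-row coefficient is ≥ 0, so the tableau is optimal.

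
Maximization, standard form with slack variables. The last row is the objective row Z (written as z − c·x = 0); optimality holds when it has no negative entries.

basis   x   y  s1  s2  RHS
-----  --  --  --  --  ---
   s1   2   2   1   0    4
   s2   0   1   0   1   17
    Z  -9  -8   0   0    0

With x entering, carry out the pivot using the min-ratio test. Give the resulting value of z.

Ratio test on column x — row 1: 4/2 = 2; row 2: entry 0 ≤ 0. Minimum is 2 at row 1 (s1 leaves); pivot element 2.
Pivot on row 1; the Z-row RHS becomes 0 − (-9)·2 = 18.

18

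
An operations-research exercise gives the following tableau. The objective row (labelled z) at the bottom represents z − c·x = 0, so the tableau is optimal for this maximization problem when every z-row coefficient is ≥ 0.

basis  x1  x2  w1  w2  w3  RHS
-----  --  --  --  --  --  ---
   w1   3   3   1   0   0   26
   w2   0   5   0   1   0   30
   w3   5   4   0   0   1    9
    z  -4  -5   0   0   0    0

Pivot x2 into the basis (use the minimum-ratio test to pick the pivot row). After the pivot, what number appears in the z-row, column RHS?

Ratio test on column x2 — row 1: 26/3 = 26/3; row 2: 30/5 = 6; row 3: 9/4 = 9/4. Minimum is 9/4 at row 3 (w3 leaves); pivot element 4.
Divide row 3 by 4; eliminate column x2 from the other rows.
z-row update in column RHS: 0 − (-5)·(9/4) = 45/4.

45/4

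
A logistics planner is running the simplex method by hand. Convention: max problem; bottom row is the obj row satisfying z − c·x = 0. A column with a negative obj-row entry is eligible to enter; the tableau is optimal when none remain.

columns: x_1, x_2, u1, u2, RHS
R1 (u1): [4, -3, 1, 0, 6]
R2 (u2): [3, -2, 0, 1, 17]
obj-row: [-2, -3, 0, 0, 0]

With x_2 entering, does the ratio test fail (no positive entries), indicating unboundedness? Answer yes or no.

yes

Every constraint-row entry in column x_2 is ≤ 0, so increasing x_2 is unbounded.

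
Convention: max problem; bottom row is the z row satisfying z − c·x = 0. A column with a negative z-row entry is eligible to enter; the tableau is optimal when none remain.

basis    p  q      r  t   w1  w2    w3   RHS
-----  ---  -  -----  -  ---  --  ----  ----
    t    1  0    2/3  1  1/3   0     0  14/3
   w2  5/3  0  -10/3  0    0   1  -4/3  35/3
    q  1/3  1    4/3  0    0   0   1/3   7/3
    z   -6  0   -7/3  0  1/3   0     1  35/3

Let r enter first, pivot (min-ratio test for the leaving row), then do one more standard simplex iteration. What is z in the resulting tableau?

77/2

Ratio test on column r — row 1: (14/3)/(2/3) = 7; row 2: entry -10/3 ≤ 0; row 3: (7/3)/(4/3) = 7/4. Minimum is 7/4 at row 3 (q leaves); pivot element 4/3.
Pivot on row 3; the z-row RHS becomes 35/3 − (-7/3)·(7/4) = 63/4.
Next entering variable (most negative z-row entry -65/12): p.
Ratio test on column p — row 1: (7/2)/(5/6) = 21/5; row 2: (35/2)/(5/2) = 7; row 3: (7/4)/(1/4) = 7. Minimum is 21/5 at row 1 (t leaves); pivot element 5/6.
After the second pivot the z-row RHS is 63/4 − (-65/12)·(21/5) = 77/2.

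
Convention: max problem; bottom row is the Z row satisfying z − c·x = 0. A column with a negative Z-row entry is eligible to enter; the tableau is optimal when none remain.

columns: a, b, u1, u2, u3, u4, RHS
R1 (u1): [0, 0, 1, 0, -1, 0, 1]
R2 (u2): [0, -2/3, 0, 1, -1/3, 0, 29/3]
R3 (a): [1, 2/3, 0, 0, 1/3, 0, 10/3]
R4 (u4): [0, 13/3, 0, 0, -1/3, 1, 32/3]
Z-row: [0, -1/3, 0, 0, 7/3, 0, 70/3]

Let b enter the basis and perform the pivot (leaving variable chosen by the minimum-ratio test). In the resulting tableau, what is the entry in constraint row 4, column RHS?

32/13

Ratio test on column b — row 1: entry 0 ≤ 0; row 2: entry -2/3 ≤ 0; row 3: (10/3)/(2/3) = 5; row 4: (32/3)/(13/3) = 32/13. Minimum is 32/13 at row 4 (u4 leaves); pivot element 13/3.
Divide row 4 by 13/3; eliminate column b from the other rows.
In the new row 4, the RHS entry is the old entry divided by the pivot: (32/3)/(13/3) = 32/13.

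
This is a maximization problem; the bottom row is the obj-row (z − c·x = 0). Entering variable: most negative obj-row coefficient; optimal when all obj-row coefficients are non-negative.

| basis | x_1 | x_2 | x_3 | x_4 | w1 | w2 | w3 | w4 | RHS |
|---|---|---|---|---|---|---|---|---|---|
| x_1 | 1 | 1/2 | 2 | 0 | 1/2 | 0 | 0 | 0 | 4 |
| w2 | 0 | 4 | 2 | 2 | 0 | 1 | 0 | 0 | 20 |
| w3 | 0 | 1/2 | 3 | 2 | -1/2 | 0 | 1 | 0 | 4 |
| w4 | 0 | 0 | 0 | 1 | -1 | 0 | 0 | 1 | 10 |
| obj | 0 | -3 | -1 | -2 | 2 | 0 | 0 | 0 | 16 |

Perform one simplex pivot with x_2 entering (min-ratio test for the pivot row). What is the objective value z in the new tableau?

Ratio test on column x_2 — row 1: 4/(1/2) = 8; row 2: 20/4 = 5; row 3: 4/(1/2) = 8; row 4: entry 0 ≤ 0. Minimum is 5 at row 2 (w2 leaves); pivot element 4.
Pivot on row 2; the obj-row RHS becomes 16 − (-3)·5 = 31.

31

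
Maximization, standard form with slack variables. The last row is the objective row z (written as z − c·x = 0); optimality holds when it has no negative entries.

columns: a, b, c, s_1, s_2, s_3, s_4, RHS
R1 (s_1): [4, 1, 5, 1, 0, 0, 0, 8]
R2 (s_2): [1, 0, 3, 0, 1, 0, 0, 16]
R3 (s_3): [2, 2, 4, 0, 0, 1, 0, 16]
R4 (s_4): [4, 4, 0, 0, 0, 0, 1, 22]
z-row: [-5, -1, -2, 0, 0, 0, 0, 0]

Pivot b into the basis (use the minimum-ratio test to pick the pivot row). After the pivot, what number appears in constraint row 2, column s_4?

Ratio test on column b — row 1: 8/1 = 8; row 2: entry 0 ≤ 0; row 3: 16/2 = 8; row 4: 22/4 = 11/2. Minimum is 11/2 at row 4 (s_4 leaves); pivot element 4.
Divide row 4 by 4; eliminate column b from the other rows.
Row 2 update in column s_4: 0 − 0·(1/4) = 0.

0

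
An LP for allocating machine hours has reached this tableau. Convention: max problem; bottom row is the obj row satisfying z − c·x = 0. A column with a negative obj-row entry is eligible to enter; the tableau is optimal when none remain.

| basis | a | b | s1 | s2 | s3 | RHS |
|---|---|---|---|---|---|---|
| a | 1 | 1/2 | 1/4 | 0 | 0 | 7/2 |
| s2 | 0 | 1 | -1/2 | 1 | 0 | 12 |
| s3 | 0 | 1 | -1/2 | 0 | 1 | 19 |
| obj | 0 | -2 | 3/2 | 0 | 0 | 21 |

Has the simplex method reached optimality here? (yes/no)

no

The obj-row has a negative entry -2 in column b, so it is not optimal.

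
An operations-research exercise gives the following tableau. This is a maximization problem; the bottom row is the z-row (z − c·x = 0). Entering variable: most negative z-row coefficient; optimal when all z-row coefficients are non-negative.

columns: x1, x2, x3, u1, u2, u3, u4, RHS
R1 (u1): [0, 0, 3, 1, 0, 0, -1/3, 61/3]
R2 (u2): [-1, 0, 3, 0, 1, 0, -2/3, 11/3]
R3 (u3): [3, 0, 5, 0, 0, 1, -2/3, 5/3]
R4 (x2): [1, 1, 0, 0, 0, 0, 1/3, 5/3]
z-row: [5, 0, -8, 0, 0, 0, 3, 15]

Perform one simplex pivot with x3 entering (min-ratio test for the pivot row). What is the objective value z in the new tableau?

53/3

Ratio test on column x3 — row 1: (61/3)/3 = 61/9; row 2: (11/3)/3 = 11/9; row 3: (5/3)/5 = 1/3; row 4: entry 0 ≤ 0. Minimum is 1/3 at row 3 (u3 leaves); pivot element 5.
Pivot on row 3; the z-row RHS becomes 15 − (-8)·(1/3) = 53/3.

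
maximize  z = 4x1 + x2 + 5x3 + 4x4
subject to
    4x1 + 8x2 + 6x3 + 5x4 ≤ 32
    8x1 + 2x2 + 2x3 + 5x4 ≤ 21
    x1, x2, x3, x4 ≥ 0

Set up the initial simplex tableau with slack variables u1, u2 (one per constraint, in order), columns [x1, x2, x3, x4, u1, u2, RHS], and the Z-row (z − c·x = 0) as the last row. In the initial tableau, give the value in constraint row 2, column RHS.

21

The RHS of constraint 2 is b_2 = 21.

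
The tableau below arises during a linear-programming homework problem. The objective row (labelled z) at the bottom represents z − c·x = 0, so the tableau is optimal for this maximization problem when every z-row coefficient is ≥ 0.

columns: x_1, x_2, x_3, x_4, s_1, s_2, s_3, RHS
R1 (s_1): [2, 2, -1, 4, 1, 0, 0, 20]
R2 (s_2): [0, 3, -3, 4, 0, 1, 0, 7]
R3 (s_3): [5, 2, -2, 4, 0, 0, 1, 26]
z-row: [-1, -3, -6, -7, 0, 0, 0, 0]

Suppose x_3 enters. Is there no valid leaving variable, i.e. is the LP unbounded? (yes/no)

Every constraint-row entry in column x_3 is ≤ 0, so increasing x_3 is unbounded.

yes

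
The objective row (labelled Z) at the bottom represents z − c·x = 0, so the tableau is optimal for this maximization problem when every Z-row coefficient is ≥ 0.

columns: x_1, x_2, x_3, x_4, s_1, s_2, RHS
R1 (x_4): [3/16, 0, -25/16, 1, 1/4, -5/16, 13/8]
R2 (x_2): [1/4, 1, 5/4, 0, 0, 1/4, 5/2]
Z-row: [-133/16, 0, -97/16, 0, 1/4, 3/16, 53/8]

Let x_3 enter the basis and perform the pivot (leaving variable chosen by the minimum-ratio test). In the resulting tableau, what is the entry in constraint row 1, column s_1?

1/4

Ratio test on column x_3 — row 1: entry -25/16 ≤ 0; row 2: (5/2)/(5/4) = 2. Minimum is 2 at row 2 (x_2 leaves); pivot element 5/4.
Divide row 2 by 5/4; eliminate column x_3 from the other rows.
Row 1 update in column s_1: 1/4 − (-25/16)·0 = 1/4.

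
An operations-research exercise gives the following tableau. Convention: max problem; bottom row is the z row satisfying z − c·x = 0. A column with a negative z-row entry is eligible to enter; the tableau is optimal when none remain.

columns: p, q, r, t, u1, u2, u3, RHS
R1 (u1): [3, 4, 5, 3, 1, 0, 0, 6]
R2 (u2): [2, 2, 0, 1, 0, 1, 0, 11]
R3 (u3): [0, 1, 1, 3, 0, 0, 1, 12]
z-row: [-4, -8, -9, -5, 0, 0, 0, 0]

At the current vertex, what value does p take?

0

p is not in the basis, so in the current basic feasible solution p = 0.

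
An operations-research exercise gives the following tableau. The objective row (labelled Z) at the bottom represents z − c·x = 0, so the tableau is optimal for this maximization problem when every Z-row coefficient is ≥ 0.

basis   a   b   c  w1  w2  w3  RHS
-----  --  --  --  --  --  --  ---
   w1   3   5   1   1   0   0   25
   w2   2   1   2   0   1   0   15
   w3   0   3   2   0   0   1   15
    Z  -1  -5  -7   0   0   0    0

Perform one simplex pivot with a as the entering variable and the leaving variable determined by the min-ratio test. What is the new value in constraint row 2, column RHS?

Ratio test on column a — row 1: 25/3 = 25/3; row 2: 15/2 = 15/2; row 3: entry 0 ≤ 0. Minimum is 15/2 at row 2 (w2 leaves); pivot element 2.
Divide row 2 by 2; eliminate column a from the other rows.
In the new row 2, the RHS entry is the old entry divided by the pivot: 15/2 = 15/2.

15/2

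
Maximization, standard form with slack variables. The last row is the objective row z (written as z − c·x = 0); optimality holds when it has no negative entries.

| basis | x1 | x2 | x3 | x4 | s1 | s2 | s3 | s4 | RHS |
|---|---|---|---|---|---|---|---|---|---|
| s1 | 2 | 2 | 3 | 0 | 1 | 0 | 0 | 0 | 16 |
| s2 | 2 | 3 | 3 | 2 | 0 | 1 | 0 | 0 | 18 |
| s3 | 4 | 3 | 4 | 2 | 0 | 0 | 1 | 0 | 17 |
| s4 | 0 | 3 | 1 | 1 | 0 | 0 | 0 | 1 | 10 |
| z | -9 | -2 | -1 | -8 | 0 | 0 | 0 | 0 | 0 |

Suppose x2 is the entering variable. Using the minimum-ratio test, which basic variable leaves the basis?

Column x2 entries and ratios — s1: 16/2 = 8; s2: 18/3 = 6; s3: 17/3 = 17/3; s4: 10/3 = 10/3.
Smallest ratio is 10/3 in the row of s4, so s4 leaves.

s4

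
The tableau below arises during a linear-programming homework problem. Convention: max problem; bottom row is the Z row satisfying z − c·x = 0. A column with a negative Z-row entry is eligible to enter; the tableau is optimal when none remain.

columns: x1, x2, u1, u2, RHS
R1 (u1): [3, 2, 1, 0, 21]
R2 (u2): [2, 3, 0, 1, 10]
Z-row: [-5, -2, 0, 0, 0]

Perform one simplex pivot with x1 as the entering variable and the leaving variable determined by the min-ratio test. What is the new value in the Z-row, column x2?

Ratio test on column x1 — row 1: 21/3 = 7; row 2: 10/2 = 5. Minimum is 5 at row 2 (u2 leaves); pivot element 2.
Divide row 2 by 2; eliminate column x1 from the other rows.
Z-row update in column x2: -2 − (-5)·(3/2) = 11/2.

11/2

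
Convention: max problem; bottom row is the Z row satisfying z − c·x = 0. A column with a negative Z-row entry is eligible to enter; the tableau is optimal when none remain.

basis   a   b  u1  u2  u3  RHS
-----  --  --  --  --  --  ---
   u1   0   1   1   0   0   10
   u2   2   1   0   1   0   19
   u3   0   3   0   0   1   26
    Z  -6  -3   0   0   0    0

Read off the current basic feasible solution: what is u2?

19

u2 is basic (row 2); its value is the RHS of that row, 19.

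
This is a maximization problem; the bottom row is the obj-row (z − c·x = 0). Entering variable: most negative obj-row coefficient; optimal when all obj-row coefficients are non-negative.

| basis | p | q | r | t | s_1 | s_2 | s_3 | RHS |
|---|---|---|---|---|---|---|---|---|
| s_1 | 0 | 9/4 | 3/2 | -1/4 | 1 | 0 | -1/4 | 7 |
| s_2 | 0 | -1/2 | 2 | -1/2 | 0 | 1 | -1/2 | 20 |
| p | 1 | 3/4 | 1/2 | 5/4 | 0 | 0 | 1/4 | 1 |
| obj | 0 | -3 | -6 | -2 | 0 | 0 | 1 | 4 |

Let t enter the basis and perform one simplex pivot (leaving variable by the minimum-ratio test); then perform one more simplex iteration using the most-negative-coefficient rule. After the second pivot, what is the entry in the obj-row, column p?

12

Ratio test on column t — row 1: entry -1/4 ≤ 0; row 2: entry -1/2 ≤ 0; row 3: 1/(5/4) = 4/5. Minimum is 4/5 at row 3 (p leaves); pivot element 5/4.
Divide row 3 by 5/4; eliminate column t from the other rows.
Second iteration: most negative obj-row entry is -26/5 in column r, so r enters.
Ratio test on column r — row 1: (36/5)/(8/5) = 9/2; row 2: (102/5)/(11/5) = 102/11; row 3: (4/5)/(2/5) = 2. Minimum is 2 at row 3 (t leaves); pivot element 2/5.
Divide row 3 by 2/5; eliminate column r from the other rows.
After both pivots, the entry at the obj-row, column p is 12.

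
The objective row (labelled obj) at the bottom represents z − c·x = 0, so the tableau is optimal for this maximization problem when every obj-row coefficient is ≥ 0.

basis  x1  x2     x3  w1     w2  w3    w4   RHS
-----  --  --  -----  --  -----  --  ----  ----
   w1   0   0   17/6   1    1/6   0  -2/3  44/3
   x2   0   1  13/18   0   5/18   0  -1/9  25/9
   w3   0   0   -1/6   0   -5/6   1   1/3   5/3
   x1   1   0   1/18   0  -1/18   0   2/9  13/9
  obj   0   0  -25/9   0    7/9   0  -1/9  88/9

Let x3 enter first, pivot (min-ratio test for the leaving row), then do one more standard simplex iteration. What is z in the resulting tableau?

70/3

Ratio test on column x3 — row 1: (44/3)/(17/6) = 88/17; row 2: (25/9)/(13/18) = 50/13; row 3: entry -1/6 ≤ 0; row 4: (13/9)/(1/18) = 26. Minimum is 50/13 at row 2 (x2 leaves); pivot element 13/18.
Pivot on row 2; the obj-row RHS becomes 88/9 − (-25/9)·(50/13) = 266/13.
Next entering variable (most negative obj-row entry -7/13): w4.
Ratio test on column w4 — row 1: entry -3/13 ≤ 0; row 2: entry -2/13 ≤ 0; row 3: (30/13)/(4/13) = 15/2; row 4: (16/13)/(3/13) = 16/3. Minimum is 16/3 at row 4 (x1 leaves); pivot element 3/13.
After the second pivot the obj-row RHS is 266/13 − (-7/13)·(16/3) = 70/3.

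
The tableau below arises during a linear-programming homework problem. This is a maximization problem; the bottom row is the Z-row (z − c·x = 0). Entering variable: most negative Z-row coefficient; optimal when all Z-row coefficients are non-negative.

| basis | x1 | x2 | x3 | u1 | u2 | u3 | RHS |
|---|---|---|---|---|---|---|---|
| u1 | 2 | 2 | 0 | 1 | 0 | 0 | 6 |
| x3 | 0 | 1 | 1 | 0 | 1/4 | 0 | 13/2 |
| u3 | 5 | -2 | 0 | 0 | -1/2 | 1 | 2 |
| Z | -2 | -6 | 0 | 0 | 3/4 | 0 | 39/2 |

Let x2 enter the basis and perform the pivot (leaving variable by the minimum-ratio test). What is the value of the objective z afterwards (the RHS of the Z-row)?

Ratio test on column x2 — row 1: 6/2 = 3; row 2: (13/2)/1 = 13/2; row 3: entry -2 ≤ 0. Minimum is 3 at row 1 (u1 leaves); pivot element 2.
Pivot on row 1; the Z-row RHS becomes 39/2 − (-6)·3 = 75/2.

75/2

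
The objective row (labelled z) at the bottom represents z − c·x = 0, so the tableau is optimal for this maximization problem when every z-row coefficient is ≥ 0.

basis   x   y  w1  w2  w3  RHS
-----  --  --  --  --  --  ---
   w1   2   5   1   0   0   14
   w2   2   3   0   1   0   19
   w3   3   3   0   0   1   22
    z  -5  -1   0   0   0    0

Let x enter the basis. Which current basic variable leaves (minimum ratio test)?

w1

Column x entries and ratios — w1: 14/2 = 7; w2: 19/2 = 19/2; w3: 22/3 = 22/3.
Smallest ratio is 7 in the row of w1, so w1 leaves.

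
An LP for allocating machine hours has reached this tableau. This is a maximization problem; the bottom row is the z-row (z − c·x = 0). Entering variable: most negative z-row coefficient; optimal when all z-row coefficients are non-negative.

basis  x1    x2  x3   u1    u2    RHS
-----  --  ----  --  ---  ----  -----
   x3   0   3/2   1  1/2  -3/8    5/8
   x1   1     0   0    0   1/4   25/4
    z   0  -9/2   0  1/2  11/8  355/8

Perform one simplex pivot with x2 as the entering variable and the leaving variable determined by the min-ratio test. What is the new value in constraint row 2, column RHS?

25/4

Ratio test on column x2 — row 1: (5/8)/(3/2) = 5/12; row 2: entry 0 ≤ 0. Minimum is 5/12 at row 1 (x3 leaves); pivot element 3/2.
Divide row 1 by 3/2; eliminate column x2 from the other rows.
Row 2 update in column RHS: 25/4 − 0·(5/12) = 25/4.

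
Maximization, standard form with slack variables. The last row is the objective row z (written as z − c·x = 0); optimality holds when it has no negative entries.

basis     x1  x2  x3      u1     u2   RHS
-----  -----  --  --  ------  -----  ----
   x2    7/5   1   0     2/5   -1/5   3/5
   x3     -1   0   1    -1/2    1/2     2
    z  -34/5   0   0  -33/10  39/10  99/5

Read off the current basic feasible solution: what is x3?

2

x3 is basic (row 2); its value is the RHS of that row, 2.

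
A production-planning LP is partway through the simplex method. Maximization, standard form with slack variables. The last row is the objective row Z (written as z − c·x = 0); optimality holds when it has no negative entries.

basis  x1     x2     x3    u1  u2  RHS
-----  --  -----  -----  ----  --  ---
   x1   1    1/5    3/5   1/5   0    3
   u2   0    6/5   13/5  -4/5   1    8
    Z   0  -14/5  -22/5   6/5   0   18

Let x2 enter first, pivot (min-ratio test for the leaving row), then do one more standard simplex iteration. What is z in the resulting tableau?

Ratio test on column x2 — row 1: 3/(1/5) = 15; row 2: 8/(6/5) = 20/3. Minimum is 20/3 at row 2 (u2 leaves); pivot element 6/5.
Pivot on row 2; the Z-row RHS becomes 18 − (-14/5)·(20/3) = 110/3.
Next entering variable (most negative Z-row entry -2/3): u1.
Ratio test on column u1 — row 1: (5/3)/(1/3) = 5; row 2: entry -2/3 ≤ 0. Minimum is 5 at row 1 (x1 leaves); pivot element 1/3.
After the second pivot the Z-row RHS is 110/3 − (-2/3)·5 = 40.

40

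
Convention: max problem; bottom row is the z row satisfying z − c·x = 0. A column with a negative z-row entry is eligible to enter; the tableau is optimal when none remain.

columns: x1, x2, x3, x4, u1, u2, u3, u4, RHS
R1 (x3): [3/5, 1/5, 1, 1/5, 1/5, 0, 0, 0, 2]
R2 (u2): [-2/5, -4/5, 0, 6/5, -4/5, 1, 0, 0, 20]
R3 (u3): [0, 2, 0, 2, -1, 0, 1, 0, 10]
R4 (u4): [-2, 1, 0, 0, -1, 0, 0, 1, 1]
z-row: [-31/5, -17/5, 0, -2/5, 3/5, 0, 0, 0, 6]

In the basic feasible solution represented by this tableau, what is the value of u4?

u4 is basic (row 4); its value is the RHS of that row, 1.

1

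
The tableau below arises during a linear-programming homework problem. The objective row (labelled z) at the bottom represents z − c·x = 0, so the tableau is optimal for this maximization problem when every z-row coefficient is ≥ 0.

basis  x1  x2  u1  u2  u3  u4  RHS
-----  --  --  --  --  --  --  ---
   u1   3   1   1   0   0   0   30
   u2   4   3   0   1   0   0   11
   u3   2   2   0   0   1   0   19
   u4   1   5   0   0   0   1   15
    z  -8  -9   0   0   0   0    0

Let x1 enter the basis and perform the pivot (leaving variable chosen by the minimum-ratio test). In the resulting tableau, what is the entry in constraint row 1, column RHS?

87/4

Ratio test on column x1 — row 1: 30/3 = 10; row 2: 11/4 = 11/4; row 3: 19/2 = 19/2; row 4: 15/1 = 15. Minimum is 11/4 at row 2 (u2 leaves); pivot element 4.
Divide row 2 by 4; eliminate column x1 from the other rows.
Row 1 update in column RHS: 30 − 3·(11/4) = 87/4.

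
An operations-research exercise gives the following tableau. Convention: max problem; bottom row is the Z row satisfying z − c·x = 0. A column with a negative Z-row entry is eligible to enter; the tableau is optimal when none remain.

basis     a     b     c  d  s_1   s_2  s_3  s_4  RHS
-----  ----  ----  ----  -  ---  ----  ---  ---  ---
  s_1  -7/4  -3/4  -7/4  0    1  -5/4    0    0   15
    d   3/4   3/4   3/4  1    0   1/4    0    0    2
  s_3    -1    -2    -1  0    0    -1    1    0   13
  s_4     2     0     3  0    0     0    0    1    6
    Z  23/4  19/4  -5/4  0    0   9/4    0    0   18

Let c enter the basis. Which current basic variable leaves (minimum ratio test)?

s_4

Column c entries and ratios — s_1: -7/4 ≤ 0, skip; d: 2/(3/4) = 8/3; s_3: -1 ≤ 0, skip; s_4: 6/3 = 2.
Smallest ratio is 2 in the row of s_4, so s_4 leaves.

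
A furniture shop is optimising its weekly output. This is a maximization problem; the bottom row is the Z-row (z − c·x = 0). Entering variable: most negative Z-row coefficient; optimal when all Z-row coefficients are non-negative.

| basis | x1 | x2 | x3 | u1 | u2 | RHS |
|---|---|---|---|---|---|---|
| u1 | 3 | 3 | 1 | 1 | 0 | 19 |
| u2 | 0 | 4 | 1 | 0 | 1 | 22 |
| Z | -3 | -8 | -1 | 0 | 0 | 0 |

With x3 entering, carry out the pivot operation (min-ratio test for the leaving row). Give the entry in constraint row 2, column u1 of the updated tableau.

-1

Ratio test on column x3 — row 1: 19/1 = 19; row 2: 22/1 = 22. Minimum is 19 at row 1 (u1 leaves); pivot element 1.
Divide row 1 by 1; eliminate column x3 from the other rows.
Row 2 update in column u1: 0 − 1·1 = -1.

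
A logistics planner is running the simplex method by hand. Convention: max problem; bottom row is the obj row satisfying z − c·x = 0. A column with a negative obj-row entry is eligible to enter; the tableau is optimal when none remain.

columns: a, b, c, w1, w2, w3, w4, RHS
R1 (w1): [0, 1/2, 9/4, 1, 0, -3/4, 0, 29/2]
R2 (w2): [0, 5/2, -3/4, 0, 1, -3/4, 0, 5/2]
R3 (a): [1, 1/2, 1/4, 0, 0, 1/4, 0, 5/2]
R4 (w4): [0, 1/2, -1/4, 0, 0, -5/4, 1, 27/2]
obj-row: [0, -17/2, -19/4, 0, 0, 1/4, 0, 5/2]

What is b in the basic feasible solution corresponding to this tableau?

0

b is not in the basis, so in the current basic feasible solution b = 0.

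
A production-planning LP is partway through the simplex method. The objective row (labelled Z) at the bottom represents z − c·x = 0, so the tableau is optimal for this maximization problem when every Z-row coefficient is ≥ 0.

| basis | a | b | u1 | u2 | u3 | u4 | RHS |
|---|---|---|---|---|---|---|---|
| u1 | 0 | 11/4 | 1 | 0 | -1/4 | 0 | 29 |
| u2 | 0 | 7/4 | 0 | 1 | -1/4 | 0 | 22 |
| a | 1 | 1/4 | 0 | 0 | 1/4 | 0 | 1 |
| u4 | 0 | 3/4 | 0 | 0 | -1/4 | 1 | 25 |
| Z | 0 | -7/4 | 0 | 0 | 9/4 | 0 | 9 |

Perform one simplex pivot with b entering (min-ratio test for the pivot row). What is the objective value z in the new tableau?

Ratio test on column b — row 1: 29/(11/4) = 116/11; row 2: 22/(7/4) = 88/7; row 3: 1/(1/4) = 4; row 4: 25/(3/4) = 100/3. Minimum is 4 at row 3 (a leaves); pivot element 1/4.
Pivot on row 3; the Z-row RHS becomes 9 − (-7/4)·4 = 16.

16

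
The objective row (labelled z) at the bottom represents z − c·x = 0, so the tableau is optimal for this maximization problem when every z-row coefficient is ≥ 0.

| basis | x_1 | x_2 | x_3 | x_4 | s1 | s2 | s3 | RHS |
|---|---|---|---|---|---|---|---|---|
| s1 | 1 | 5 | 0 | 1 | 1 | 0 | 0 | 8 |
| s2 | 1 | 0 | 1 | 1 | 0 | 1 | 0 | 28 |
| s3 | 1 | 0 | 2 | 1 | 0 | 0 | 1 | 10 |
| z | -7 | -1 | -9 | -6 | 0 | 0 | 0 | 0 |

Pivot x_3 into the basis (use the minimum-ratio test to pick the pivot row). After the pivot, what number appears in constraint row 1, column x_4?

Ratio test on column x_3 — row 1: entry 0 ≤ 0; row 2: 28/1 = 28; row 3: 10/2 = 5. Minimum is 5 at row 3 (s3 leaves); pivot element 2.
Divide row 3 by 2; eliminate column x_3 from the other rows.
Row 1 update in column x_4: 1 − 0·(1/2) = 1.

1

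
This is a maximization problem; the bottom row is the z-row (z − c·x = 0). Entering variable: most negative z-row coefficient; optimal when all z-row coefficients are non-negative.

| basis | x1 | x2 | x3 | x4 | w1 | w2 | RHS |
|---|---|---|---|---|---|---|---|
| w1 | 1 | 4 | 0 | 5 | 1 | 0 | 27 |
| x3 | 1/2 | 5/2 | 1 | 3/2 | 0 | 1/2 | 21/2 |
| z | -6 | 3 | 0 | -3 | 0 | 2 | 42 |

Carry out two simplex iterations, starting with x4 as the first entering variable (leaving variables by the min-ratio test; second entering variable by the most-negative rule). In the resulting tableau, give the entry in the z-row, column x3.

Ratio test on column x4 — row 1: 27/5 = 27/5; row 2: (21/2)/(3/2) = 7. Minimum is 27/5 at row 1 (w1 leaves); pivot element 5.
Divide row 1 by 5; eliminate column x4 from the other rows.
Second iteration: most negative z-row entry is -27/5 in column x1, so x1 enters.
Ratio test on column x1 — row 1: (27/5)/(1/5) = 27; row 2: (12/5)/(1/5) = 12. Minimum is 12 at row 2 (x3 leaves); pivot element 1/5.
Divide row 2 by 1/5; eliminate column x1 from the other rows.
After both pivots, the entry at the z-row, column x3 is 27.

27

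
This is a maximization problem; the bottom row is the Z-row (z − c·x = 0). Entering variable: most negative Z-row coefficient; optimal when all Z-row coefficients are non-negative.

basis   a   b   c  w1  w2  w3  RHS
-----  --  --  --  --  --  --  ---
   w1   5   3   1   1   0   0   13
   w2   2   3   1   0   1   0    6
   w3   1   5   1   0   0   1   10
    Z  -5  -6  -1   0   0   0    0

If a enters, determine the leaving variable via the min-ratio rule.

Column a entries and ratios — w1: 13/5 = 13/5; w2: 6/2 = 3; w3: 10/1 = 10.
Smallest ratio is 13/5 in the row of w1, so w1 leaves.

w1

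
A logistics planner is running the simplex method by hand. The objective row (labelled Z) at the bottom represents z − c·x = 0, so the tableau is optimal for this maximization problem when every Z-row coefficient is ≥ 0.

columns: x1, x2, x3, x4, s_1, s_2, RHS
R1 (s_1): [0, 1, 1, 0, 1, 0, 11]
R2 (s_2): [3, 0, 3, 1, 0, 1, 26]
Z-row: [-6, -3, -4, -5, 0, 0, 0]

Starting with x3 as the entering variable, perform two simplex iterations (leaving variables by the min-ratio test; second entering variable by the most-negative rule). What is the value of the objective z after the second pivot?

Ratio test on column x3 — row 1: 11/1 = 11; row 2: 26/3 = 26/3. Minimum is 26/3 at row 2 (s_2 leaves); pivot element 3.
Pivot on row 2; the Z-row RHS becomes 0 − (-4)·(26/3) = 104/3.
Next entering variable (most negative Z-row entry -11/3): x4.
Ratio test on column x4 — row 1: entry -1/3 ≤ 0; row 2: (26/3)/(1/3) = 26. Minimum is 26 at row 2 (x3 leaves); pivot element 1/3.
After the second pivot the Z-row RHS is 104/3 − (-11/3)·26 = 130.

130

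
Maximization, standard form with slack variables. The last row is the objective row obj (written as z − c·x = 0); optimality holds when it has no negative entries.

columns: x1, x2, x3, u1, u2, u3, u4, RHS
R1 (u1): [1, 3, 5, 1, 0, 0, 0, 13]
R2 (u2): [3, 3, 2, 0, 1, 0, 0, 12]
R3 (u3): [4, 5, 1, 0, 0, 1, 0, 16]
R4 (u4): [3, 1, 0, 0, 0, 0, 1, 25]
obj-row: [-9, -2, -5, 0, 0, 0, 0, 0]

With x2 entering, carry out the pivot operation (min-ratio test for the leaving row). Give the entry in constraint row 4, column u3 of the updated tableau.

-1/5

Ratio test on column x2 — row 1: 13/3 = 13/3; row 2: 12/3 = 4; row 3: 16/5 = 16/5; row 4: 25/1 = 25. Minimum is 16/5 at row 3 (u3 leaves); pivot element 5.
Divide row 3 by 5; eliminate column x2 from the other rows.
Row 4 update in column u3: 0 − 1·(1/5) = -1/5.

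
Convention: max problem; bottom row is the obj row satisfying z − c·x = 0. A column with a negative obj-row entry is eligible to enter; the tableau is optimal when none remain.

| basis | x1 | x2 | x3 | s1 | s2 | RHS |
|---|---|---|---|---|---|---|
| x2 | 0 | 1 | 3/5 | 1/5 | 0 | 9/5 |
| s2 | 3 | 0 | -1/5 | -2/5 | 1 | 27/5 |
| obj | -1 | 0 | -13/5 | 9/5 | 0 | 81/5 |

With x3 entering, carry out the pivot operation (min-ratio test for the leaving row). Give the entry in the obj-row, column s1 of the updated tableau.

Ratio test on column x3 — row 1: (9/5)/(3/5) = 3; row 2: entry -1/5 ≤ 0. Minimum is 3 at row 1 (x2 leaves); pivot element 3/5.
Divide row 1 by 3/5; eliminate column x3 from the other rows.
obj-row update in column s1: 9/5 − (-13/5)·(1/3) = 8/3.

8/3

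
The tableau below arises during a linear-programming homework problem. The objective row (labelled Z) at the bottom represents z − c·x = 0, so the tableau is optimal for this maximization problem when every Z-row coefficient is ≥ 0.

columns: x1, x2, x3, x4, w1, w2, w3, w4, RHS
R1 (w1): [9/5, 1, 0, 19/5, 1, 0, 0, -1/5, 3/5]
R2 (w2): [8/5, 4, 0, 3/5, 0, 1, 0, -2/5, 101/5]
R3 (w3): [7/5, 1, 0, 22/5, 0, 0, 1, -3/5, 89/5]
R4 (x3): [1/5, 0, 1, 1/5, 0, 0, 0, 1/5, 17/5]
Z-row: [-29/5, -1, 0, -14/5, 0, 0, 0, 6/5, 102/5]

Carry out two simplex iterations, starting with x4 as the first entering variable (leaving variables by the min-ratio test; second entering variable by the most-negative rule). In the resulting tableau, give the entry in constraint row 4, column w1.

Ratio test on column x4 — row 1: (3/5)/(19/5) = 3/19; row 2: (101/5)/(3/5) = 101/3; row 3: (89/5)/(22/5) = 89/22; row 4: (17/5)/(1/5) = 17. Minimum is 3/19 at row 1 (w1 leaves); pivot element 19/5.
Divide row 1 by 19/5; eliminate column x4 from the other rows.
Second iteration: most negative Z-row entry is -85/19 in column x1, so x1 enters.
Ratio test on column x1 — row 1: (3/19)/(9/19) = 1/3; row 2: (382/19)/(25/19) = 382/25; row 3: entry -13/19 ≤ 0; row 4: (64/19)/(2/19) = 32. Minimum is 1/3 at row 1 (x4 leaves); pivot element 9/19.
Divide row 1 by 9/19; eliminate column x1 from the other rows.
After both pivots, the entry at constraint row 4, column w1 is -1/9.

-1/9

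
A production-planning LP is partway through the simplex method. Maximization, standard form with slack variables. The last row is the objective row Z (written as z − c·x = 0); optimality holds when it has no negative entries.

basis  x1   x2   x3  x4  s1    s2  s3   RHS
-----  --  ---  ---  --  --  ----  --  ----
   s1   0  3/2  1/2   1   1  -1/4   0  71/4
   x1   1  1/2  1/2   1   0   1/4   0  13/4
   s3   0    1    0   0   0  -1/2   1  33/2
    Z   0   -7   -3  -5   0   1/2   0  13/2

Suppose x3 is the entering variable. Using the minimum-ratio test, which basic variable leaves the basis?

x1

Column x3 entries and ratios — s1: (71/4)/(1/2) = 71/2; x1: (13/4)/(1/2) = 13/2; s3: 0 ≤ 0, skip.
Smallest ratio is 13/2 in the row of x1, so x1 leaves.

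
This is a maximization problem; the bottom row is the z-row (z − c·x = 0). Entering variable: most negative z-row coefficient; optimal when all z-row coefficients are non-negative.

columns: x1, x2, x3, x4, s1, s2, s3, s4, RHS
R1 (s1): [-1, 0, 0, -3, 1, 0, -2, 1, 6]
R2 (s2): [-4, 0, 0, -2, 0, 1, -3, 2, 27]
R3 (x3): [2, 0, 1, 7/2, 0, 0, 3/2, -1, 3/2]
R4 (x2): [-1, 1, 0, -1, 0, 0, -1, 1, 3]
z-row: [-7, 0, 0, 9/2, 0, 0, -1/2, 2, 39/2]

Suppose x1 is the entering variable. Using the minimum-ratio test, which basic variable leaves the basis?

x3

Column x1 entries and ratios — s1: -1 ≤ 0, skip; s2: -4 ≤ 0, skip; x3: (3/2)/2 = 3/4; x2: -1 ≤ 0, skip.
Smallest ratio is 3/4 in the row of x3, so x3 leaves.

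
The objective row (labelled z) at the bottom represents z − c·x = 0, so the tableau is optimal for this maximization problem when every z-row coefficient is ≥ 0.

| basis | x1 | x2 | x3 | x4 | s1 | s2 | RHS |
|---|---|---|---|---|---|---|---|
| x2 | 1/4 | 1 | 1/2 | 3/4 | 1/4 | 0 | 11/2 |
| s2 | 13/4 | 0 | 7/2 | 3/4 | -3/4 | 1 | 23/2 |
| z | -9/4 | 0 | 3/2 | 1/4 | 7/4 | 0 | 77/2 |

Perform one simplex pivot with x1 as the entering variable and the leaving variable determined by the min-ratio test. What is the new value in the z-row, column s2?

Ratio test on column x1 — row 1: (11/2)/(1/4) = 22; row 2: (23/2)/(13/4) = 46/13. Minimum is 46/13 at row 2 (s2 leaves); pivot element 13/4.
Divide row 2 by 13/4; eliminate column x1 from the other rows.
z-row update in column s2: 0 − (-9/4)·(4/13) = 9/13.

9/13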